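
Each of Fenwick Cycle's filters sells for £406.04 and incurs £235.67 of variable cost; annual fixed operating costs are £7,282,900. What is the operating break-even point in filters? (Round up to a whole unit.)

42,748 filters

Unit CM = price − variable cost = £406.04 − £235.67 = £170.37.
Break-even Q = £7,282,900 / £170.37 = 42,747.55 → 42,748 filters.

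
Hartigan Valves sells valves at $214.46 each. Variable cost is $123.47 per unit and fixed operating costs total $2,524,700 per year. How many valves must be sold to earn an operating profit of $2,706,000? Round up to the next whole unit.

57,487 valves

Contribution margin per unit = $214.46 − $123.47 = $90.99.
Units = (FC + target) / CM = ($2,524,700 + $2,706,000) / $90.99 = 57,486.54, so 57,487 valves.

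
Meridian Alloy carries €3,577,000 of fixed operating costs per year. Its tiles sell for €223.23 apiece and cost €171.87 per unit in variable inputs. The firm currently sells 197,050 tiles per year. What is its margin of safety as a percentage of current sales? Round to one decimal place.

64.7%

Each unit contributes €223.23 − €171.87 = €51.36. Break-even units = €3,577,000 ÷ €51.36 = 69,645.64; break-even revenue = 69,645.64 × €223.23 = €15,546,995.91.
Current sales = 197,050 × €223.23 = €43,987,471.50.
Margin of safety = (€43,987,471.50 − €15,546,995.91) ÷ €43,987,471.50 = 64.7%.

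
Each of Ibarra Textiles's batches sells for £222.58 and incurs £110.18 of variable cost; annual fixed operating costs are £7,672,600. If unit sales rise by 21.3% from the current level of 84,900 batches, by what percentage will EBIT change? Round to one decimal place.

+108.7%

At 84,900 units, contribution = 84,900 × £112.40 = £9,542,760.00.
Subtracting fixed costs: EBIT = £9,542,760.00 − £7,672,600 = £1,870,160.00.
Degree of operating leverage = £9,542,760.00 / £1,870,160.00 = 5.1026.
%ΔEBIT = DOL × %ΔSales = 5.1026 × +21.3% = +108.7%.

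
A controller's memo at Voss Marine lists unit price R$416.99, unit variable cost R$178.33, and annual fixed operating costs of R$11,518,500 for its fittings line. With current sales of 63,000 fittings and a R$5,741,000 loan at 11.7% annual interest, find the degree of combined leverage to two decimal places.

Total contribution margin = 63,000 × R$238.66 = R$15,035,580.00.
EBIT = R$15,035,580.00 − R$11,518,500 = R$3,517,080.00. Interest = R$671,697.00.
DOL = R$15,035,580.00 ÷ R$3,517,080.00 = 4.2750; DFL = R$3,517,080.00 ÷ R$2,845,383.00 = 1.2361.
Combined leverage = 4.2750 × 1.2361 = 5.2843.

5.28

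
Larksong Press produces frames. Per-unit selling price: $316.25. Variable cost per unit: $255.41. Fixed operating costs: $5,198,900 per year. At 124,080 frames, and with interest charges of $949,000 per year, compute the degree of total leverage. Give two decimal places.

5.39

Contribution at this volume is 124,080 × $60.84 = $7,549,027.20.
Subtracting fixed costs: EBIT = $7,549,027.20 − $5,198,900 = $2,350,127.20. Interest = $949,000.00, so EBIT − I = $1,401,127.20.
DCL = contribution ÷ (EBIT − I) = $7,549,027.20 ÷ $1,401,127.20 = 5.3878.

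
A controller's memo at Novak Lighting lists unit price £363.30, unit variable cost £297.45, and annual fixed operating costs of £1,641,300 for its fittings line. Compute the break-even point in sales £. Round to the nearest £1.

CM per unit = £363.30 − £297.45 = £65.85; CM ratio = £65.85 / £363.30 = 0.1813.
Break-even revenue = fixed costs × price ÷ CM = £1,641,300 × £363.30 ÷ £65.85 = £9,055,190.

£9,055,190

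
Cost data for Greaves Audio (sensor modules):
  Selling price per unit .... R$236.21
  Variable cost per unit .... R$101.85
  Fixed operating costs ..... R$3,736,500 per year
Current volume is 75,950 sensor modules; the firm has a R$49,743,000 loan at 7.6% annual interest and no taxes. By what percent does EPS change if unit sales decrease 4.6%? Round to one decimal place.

-17.5%

At 75,950 units, contribution = 75,950 × R$134.36 = R$10,204,642.00.
Operating income = contribution − fixed costs = R$10,204,642.00 − R$3,736,500 = R$6,468,142.00.
Interest = R$3,780,468.00, so EBIT − I = R$2,687,674.00.
Degree of combined leverage = contribution ÷ (EBIT − I) = R$10,204,642.00 ÷ R$2,687,674.00 = 3.7968.
EPS therefore changes by 3.7968 × (-4.6%) = -17.5%.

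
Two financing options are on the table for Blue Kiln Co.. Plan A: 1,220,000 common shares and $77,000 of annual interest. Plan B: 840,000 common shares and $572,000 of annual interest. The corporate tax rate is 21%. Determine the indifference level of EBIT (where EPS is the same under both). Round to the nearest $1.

$1,666,211

Set EPS_A = EPS_B: (EBIT − $77,000)(1 − 0.21) ÷ 1,220,000 = (EBIT − $572,000)(1 − 0.21) ÷ 840,000.
The (1 − t) factor cancels: (EBIT − 77,000) × 840,000 = (EBIT − 572,000) × 1,220,000.
EBIT × (1,220,000 − 840,000) = 572,000 × 1,220,000 − 77,000 × 840,000 = 633,160,000,000, so EBIT = 633,160,000,000 ÷ 380,000 = 1,666,210.53.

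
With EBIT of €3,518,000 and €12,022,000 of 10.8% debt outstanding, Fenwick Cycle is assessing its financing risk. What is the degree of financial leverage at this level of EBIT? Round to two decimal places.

Interest = €1,298,376.00.
DFL = EBIT ÷ (EBIT − I) = €3,518,000 ÷ (€3,518,000 − €1,298,376.00) = €3,518,000 ÷ €2,219,624.00 = 1.5850.

1.58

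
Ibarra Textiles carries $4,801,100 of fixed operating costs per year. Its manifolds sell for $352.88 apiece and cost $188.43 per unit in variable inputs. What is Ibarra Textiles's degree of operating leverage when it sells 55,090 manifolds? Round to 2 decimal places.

Contribution at this volume is 55,090 × $164.45 = $9,059,550.50.
EBIT = $9,059,550.50 − $4,801,100 = $4,258,450.50.
Degree of operating leverage = $9,059,550.50 / $4,258,450.50 = 2.1274.

2.13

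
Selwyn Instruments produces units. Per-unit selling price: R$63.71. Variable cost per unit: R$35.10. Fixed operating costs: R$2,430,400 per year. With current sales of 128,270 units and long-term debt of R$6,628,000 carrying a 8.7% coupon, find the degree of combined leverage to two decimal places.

At 128,270 units, contribution = 128,270 × R$28.61 = R$3,669,804.70.
Operating income = contribution − fixed costs = R$3,669,804.70 − R$2,430,400 = R$1,239,404.70. Interest = R$576,636.00, so EBIT − I = R$662,768.70.
DCL = contribution ÷ (EBIT − I) = R$3,669,804.70 ÷ R$662,768.70 = 5.5371.

5.54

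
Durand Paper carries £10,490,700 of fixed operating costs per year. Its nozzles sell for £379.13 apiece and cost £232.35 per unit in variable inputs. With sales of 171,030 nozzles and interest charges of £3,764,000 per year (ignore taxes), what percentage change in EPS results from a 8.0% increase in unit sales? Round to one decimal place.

+18.5%

Total contribution margin = 171,030 × £146.78 = £25,103,783.40.
Subtracting fixed costs: EBIT = £25,103,783.40 − £10,490,700 = £14,613,083.40.
Interest = £3,764,000.00, so EBIT − I = £10,849,083.40.
Degree of combined leverage = contribution ÷ (EBIT − I) = £25,103,783.40 ÷ £10,849,083.40 = 2.3139.
EPS therefore changes by 2.3139 × (+8.0%) = +18.5%.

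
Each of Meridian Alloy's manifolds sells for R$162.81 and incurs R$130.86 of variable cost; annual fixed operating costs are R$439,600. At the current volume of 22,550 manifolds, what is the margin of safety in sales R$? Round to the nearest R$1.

Each unit contributes R$162.81 − R$130.86 = R$31.95. Break-even units = R$439,600 ÷ R$31.95 = 13,759.00; break-even revenue = 13,759.00 × R$162.81 = R$2,240,102.54.
Actual sales revenue = 22,550 × R$162.81 = R$3,671,365.50.
Margin of safety = R$3,671,365.50 − R$2,240,102.54 = R$1,431,263.

R$1,431,263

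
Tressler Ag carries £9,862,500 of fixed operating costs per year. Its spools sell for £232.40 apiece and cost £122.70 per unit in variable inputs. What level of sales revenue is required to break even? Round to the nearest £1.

£20,893,756

CM per unit = £232.40 − £122.70 = £109.70; CM ratio = £109.70 / £232.40 = 0.4720.
Break-even revenue = fixed costs × price ÷ CM = £9,862,500 × £232.40 ÷ £109.70 = £20,893,756.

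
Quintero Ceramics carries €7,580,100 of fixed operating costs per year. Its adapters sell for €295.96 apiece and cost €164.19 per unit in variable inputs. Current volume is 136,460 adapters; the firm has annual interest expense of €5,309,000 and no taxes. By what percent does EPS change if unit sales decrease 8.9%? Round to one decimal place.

-31.4%

Contribution at this volume is 136,460 × €131.77 = €17,981,334.20.
EBIT = €17,981,334.20 − €7,580,100 = €10,401,234.20.
After interest of €5,309,000.00, pre-tax earnings = €5,092,234.20.
Degree of combined leverage = contribution ÷ (EBIT − I) = €17,981,334.20 ÷ €5,092,234.20 = 3.5311.
EPS therefore changes by 3.5311 × (-8.9%) = -31.4%.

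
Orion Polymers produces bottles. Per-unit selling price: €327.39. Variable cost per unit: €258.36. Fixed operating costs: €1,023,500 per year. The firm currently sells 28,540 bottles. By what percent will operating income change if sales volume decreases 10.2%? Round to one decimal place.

At 28,540 units, contribution = 28,540 × €69.03 = €1,970,116.20.
EBIT = €1,970,116.20 − €1,023,500 = €946,616.20.
Degree of operating leverage = €1,970,116.20 / €946,616.20 = 2.0812.
%ΔEBIT = DOL × %ΔSales = 2.0812 × -10.2% = -21.2%.

-21.2%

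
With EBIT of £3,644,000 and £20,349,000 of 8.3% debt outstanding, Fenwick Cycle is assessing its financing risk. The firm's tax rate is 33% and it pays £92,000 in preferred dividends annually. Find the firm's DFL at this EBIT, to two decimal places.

2.00

Annual interest charges come to £1,688,967.00.
Preferred dividends grossed up pre-tax: £92,000 / (1 − 0.33) = £137,313.43.
DFL = EBIT ÷ [EBIT − I − D_p/(1−t)] = £3,644,000 ÷ [£3,644,000 − £1,688,967.00 − £137,313.43] = £3,644,000 ÷ £1,817,719.57 = 2.0047.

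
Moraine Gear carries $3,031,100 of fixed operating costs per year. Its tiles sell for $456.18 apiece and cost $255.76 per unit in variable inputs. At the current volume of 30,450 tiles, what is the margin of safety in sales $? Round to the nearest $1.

$6,991,533

Each unit contributes $456.18 − $255.76 = $200.42. Break-even units = $3,031,100 ÷ $200.42 = 15,123.74; break-even revenue = 15,123.74 × $456.18 = $6,899,147.78.
Current sales = 30,450 × $456.18 = $13,890,681.00.
Margin of safety = $13,890,681.00 − $6,899,147.78 = $6,991,533.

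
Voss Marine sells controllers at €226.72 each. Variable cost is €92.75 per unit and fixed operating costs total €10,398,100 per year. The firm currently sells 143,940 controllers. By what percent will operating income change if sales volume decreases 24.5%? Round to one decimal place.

Total contribution margin = 143,940 × €133.97 = €19,283,641.80.
EBIT = €19,283,641.80 − €10,398,100 = €8,885,541.80.
So DOL = total CM / EBIT = €19,283,641.80 / €8,885,541.80 = 2.1702.
Operating income changes by 2.1702 × -24.5% = -53.2%.

-53.2%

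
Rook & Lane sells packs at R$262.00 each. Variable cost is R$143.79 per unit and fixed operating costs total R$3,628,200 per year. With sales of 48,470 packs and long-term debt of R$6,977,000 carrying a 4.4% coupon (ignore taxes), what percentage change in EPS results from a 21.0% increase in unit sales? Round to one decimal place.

Total contribution margin = 48,470 × R$118.21 = R$5,729,638.70.
EBIT = R$5,729,638.70 − R$3,628,200 = R$2,101,438.70.
After interest of R$306,988.00, pre-tax earnings = R$1,794,450.70.
DCL = total CM / (EBIT − I) = R$5,729,638.70 / R$1,794,450.70 = 3.1930.
EPS therefore changes by 3.1930 × (+21.0%) = +67.1%.

+67.1%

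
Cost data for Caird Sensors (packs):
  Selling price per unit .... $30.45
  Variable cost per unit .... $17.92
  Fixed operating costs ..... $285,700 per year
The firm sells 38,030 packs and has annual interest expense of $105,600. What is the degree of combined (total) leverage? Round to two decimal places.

5.59

Total contribution margin = 38,030 × $12.53 = $476,515.90.
EBIT = $476,515.90 − $285,700 = $190,815.90. Interest = $105,600.00.
DOL = $476,515.90 ÷ $190,815.90 = 2.4973; DFL = $190,815.90 ÷ $85,215.90 = 2.2392.
Combined leverage = 2.4973 × 2.2392 = 5.5920.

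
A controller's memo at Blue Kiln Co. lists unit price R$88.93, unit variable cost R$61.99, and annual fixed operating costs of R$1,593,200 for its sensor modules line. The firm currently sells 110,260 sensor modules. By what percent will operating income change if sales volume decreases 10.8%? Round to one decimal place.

-23.3%

At 110,260 units, contribution = 110,260 × R$26.94 = R$2,970,404.40.
Operating income = contribution − fixed costs = R$2,970,404.40 − R$1,593,200 = R$1,377,204.40.
So DOL = total CM / EBIT = R$2,970,404.40 / R$1,377,204.40 = 2.1568.
%ΔEBIT = DOL × %ΔSales = 2.1568 × -10.8% = -23.3%.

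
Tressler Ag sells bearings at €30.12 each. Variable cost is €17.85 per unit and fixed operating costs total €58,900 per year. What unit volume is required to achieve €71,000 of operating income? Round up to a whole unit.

Contribution margin per unit = €30.12 − €17.85 = €12.27.
Units = (FC + target) / CM = (€58,900 + €71,000) / €12.27 = 10,586.80, so 10,587 bearings.

10,587 bearings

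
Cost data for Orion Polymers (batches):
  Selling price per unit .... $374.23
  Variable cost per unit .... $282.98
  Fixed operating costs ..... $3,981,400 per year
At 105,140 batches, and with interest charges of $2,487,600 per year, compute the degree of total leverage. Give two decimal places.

3.07

At 105,140 units, contribution = 105,140 × $91.25 = $9,594,025.00.
Subtracting fixed costs: EBIT = $9,594,025.00 − $3,981,400 = $5,612,625.00. Interest = $2,487,600.00.
DOL = $9,594,025.00 ÷ $5,612,625.00 = 1.7094; DFL = $5,612,625.00 ÷ $3,125,025.00 = 1.7960.
Combined leverage = 1.7094 × 1.7960 = 3.0701.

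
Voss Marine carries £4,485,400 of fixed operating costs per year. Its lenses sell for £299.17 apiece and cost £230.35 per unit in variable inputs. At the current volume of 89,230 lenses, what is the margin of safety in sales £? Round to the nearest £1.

Unit CM = price − variable cost = £299.17 − £230.35 = £68.82. Break-even units = £4,485,400 ÷ £68.82 = 65,175.82; break-even revenue = 65,175.82 × £299.17 = £19,498,650.36.
Actual sales revenue = 89,230 × £299.17 = £26,694,939.10.
Margin of safety = £26,694,939.10 − £19,498,650.36 = £7,196,289.

£7,196,289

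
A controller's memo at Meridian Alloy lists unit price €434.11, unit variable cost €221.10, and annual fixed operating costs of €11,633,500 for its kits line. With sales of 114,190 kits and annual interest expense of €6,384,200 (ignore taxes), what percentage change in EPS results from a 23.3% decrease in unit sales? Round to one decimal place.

-89.9%

At 114,190 units, contribution = 114,190 × €213.01 = €24,323,611.90.
EBIT = €24,323,611.90 − €11,633,500 = €12,690,111.90.
After interest of €6,384,200.00, pre-tax earnings = €6,305,911.90.
Degree of combined leverage = contribution ÷ (EBIT − I) = €24,323,611.90 ÷ €6,305,911.90 = 3.8573.
%ΔEPS = DCL × %ΔSales = 3.8573 × -23.3% = -89.9%.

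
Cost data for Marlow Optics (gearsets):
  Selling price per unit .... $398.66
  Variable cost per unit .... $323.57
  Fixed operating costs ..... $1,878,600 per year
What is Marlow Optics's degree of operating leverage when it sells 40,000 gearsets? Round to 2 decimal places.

2.67

Contribution at this volume is 40,000 × $75.09 = $3,003,600.00.
Subtracting fixed costs: EBIT = $3,003,600.00 − $1,878,600 = $1,125,000.00.
Degree of operating leverage = $3,003,600.00 / $1,125,000.00 = 2.6699.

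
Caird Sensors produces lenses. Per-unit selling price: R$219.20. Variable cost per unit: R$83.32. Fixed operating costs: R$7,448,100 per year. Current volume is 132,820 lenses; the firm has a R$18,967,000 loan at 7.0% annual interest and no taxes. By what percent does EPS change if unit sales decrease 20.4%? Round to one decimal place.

-39.7%

Contribution at this volume is 132,820 × R$135.88 = R$18,047,581.60.
Operating income = contribution − fixed costs = R$18,047,581.60 − R$7,448,100 = R$10,599,481.60.
After interest of R$1,327,690.00, pre-tax earnings = R$9,271,791.60.
Degree of combined leverage = contribution ÷ (EBIT − I) = R$18,047,581.60 ÷ R$9,271,791.60 = 1.9465.
%ΔEPS = DCL × %ΔSales = 1.9465 × -20.4% = -39.7%.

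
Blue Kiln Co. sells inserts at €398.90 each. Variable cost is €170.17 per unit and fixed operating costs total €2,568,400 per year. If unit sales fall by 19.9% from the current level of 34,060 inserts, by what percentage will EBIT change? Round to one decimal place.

Contribution at this volume is 34,060 × €228.73 = €7,790,543.80.
Operating income = contribution − fixed costs = €7,790,543.80 − €2,568,400 = €5,222,143.80.
Degree of operating leverage = €7,790,543.80 / €5,222,143.80 = 1.4918.
So EBIT moves 1.4918 × (-19.9%) = -29.7%.

-29.7%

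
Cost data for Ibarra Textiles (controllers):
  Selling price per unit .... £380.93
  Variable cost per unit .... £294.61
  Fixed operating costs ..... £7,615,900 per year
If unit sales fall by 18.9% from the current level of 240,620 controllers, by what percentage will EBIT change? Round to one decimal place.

-29.8%

Total contribution margin = 240,620 × £86.32 = £20,770,318.40.
Subtracting fixed costs: EBIT = £20,770,318.40 − £7,615,900 = £13,154,418.40.
Degree of operating leverage = £20,770,318.40 / £13,154,418.40 = 1.5790.
So EBIT moves 1.5790 × (-18.9%) = -29.8%.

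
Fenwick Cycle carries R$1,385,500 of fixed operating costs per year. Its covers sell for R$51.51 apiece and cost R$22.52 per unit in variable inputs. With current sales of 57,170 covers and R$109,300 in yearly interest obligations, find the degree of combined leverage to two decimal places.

Total contribution margin = 57,170 × R$28.99 = R$1,657,358.30.
Operating income = contribution − fixed costs = R$1,657,358.30 − R$1,385,500 = R$271,858.30. Interest = R$109,300.00.
DOL = R$1,657,358.30 ÷ R$271,858.30 = 6.0964; DFL = R$271,858.30 ÷ R$162,558.30 = 1.6724.
Combined leverage = 6.0964 × 1.6724 = 10.1956.

10.20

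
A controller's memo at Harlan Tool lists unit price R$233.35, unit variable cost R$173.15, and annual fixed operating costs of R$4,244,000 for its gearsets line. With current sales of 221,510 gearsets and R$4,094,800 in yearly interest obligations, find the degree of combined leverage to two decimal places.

Total contribution margin = 221,510 × R$60.20 = R$13,334,902.00.
Subtracting fixed costs: EBIT = R$13,334,902.00 − R$4,244,000 = R$9,090,902.00. Interest = R$4,094,800.00, so EBIT − I = R$4,996,102.00.
DCL = contribution ÷ (EBIT − I) = R$13,334,902.00 ÷ R$4,996,102.00 = 2.6691.

2.67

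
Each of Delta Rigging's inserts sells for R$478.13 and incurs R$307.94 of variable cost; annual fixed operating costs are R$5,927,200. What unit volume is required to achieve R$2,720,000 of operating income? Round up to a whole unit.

Unit CM = price − variable cost = R$478.13 − R$307.94 = R$170.19.
Required volume = (fixed costs + target profit) ÷ CM = (R$5,927,200 + R$2,720,000) ÷ R$170.19 = 50,809.10, so 50,810 inserts.

50,810 inserts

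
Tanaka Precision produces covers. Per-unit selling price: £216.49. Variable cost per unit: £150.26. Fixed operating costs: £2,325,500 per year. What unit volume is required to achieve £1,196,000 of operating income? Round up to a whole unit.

53,171 covers

Unit CM = price − variable cost = £216.49 − £150.26 = £66.23.
Units = (FC + target) / CM = (£2,325,500 + £1,196,000) / £66.23 = 53,170.77, so 53,171 covers.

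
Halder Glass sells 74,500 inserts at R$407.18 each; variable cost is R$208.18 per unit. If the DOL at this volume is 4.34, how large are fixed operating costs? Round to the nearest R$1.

R$11,409,486

Contribution at this volume is 74,500 × R$199.00 = R$14,825,500.00.
DOL = contribution / EBIT, so EBIT = R$14,825,500.00 / 4.34 = R$3,416,013.82.
And FC = contribution − EBIT = R$14,825,500.00 − R$3,416,013.82 = R$11,409,486.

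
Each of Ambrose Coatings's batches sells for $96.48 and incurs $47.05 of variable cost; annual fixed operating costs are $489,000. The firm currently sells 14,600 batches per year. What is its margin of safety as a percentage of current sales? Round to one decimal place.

32.2%

Each unit contributes $96.48 − $47.05 = $49.43. Break-even units = $489,000 ÷ $49.43 = 9,892.78; break-even revenue = 9,892.78 × $96.48 = $954,455.19.
Actual sales revenue = 14,600 × $96.48 = $1,408,608.00.
Margin of safety = ($1,408,608.00 − $954,455.19) ÷ $1,408,608.00 = 32.2%.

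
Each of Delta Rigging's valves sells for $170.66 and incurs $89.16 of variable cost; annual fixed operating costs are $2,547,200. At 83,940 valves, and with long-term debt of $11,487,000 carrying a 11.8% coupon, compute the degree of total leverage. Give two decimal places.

Contribution at this volume is 83,940 × $81.50 = $6,841,110.00.
Subtracting fixed costs: EBIT = $6,841,110.00 − $2,547,200 = $4,293,910.00. Interest = $1,355,466.00, so EBIT − I = $2,938,444.00.
DCL = contribution ÷ (EBIT − I) = $6,841,110.00 ÷ $2,938,444.00 = 2.3281.

2.33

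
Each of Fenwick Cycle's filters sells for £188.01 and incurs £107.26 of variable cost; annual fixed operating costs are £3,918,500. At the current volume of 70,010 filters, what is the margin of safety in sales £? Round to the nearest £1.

Unit CM = price − variable cost = £188.01 − £107.26 = £80.75. Break-even units = £3,918,500 ÷ £80.75 = 48,526.32; break-even revenue = 48,526.32 × £188.01 = £9,123,432.63.
Actual sales revenue = 70,010 × £188.01 = £13,162,580.10.
Margin of safety = £13,162,580.10 − £9,123,432.63 = £4,039,147.

£4,039,147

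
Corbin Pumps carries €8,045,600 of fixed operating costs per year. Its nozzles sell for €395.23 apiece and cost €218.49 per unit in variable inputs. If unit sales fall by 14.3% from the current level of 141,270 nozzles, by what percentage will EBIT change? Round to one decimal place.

Contribution at this volume is 141,270 × €176.74 = €24,968,059.80.
EBIT = €24,968,059.80 − €8,045,600 = €16,922,459.80.
So DOL = total CM / EBIT = €24,968,059.80 / €16,922,459.80 = 1.4754.
Operating income changes by 1.4754 × -14.3% = -21.1%.

-21.1%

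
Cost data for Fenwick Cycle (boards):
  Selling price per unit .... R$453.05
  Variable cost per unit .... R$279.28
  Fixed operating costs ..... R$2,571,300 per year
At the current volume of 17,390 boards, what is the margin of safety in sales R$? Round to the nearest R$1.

R$1,174,693

Unit CM = price − variable cost = R$453.05 − R$279.28 = R$173.77. Break-even units = R$2,571,300 ÷ R$173.77 = 14,797.15; break-even revenue = 14,797.15 × R$453.05 = R$6,703,846.84.
Current sales = 17,390 × R$453.05 = R$7,878,539.50.
Margin of safety = R$7,878,539.50 − R$6,703,846.84 = R$1,174,693.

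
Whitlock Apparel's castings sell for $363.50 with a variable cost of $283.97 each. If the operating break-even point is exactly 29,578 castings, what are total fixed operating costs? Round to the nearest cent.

Each unit contributes $363.50 − $283.97 = $79.53.
Fixed costs = break-even units × CM = 29,578 × $79.53 = $2,352,338.34.

$2,352,338.34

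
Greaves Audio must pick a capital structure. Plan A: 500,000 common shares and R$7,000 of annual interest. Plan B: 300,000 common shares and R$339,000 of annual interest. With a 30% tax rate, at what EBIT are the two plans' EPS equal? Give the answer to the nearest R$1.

Set EPS_A = EPS_B: (EBIT − R$7,000)(1 − 0.30) ÷ 500,000 = (EBIT − R$339,000)(1 − 0.30) ÷ 300,000.
The (1 − t) factor cancels: (EBIT − 7,000) × 300,000 = (EBIT − 339,000) × 500,000.
EBIT × (500,000 − 300,000) = 339,000 × 500,000 − 7,000 × 300,000 = 167,400,000,000, so EBIT = 167,400,000,000 ÷ 200,000 = 837,000.00.

R$837,000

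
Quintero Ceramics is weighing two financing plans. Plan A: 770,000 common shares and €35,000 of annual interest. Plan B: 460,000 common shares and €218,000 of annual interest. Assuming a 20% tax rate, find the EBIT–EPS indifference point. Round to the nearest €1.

Set EPS_A = EPS_B: (EBIT − €35,000)(1 − 0.20) ÷ 770,000 = (EBIT − €218,000)(1 − 0.20) ÷ 460,000.
The (1 − t) factor cancels: (EBIT − 35,000) × 460,000 = (EBIT − 218,000) × 770,000.
EBIT × (770,000 − 460,000) = 218,000 × 770,000 − 35,000 × 460,000 = 151,760,000,000, so EBIT = 151,760,000,000 ÷ 310,000 = 489,548.39.

€489,548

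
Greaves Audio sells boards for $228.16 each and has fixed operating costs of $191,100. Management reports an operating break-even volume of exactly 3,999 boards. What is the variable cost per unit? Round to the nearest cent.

$180.37

Contribution per unit must be FC / Q = $191,100 / 3,999 = $47.7869.
Variable cost per unit = $228.16 − $47.7869 = $180.37.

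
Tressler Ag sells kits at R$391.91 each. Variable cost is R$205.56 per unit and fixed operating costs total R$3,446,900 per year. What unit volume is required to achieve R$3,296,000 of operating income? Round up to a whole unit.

36,185 kits

Unit CM = price − variable cost = R$391.91 − R$205.56 = R$186.35.
Need Q such that Q × R$186.35 − R$3,446,900 = R$3,296,000, i.e. Q = R$6,742,900 / R$186.35 = 36,184.06 → 36,185.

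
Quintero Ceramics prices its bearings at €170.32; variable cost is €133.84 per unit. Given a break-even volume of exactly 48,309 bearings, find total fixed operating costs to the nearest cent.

€1,762,312.32

Each unit contributes €170.32 − €133.84 = €36.48.
Since BE = FC / CM, FC = 48,309 × €36.48 = €1,762,312.32.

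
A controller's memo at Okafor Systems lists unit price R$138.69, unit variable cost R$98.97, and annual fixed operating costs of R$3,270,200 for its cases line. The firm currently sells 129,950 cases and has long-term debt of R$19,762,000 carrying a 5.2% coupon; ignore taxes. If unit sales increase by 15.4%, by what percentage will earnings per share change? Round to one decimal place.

+92.0%

Total contribution margin = 129,950 × R$39.72 = R$5,161,614.00.
Subtracting fixed costs: EBIT = R$5,161,614.00 − R$3,270,200 = R$1,891,414.00.
Interest = R$1,027,624.00, so EBIT − I = R$863,790.00.
DCL = total CM / (EBIT − I) = R$5,161,614.00 / R$863,790.00 = 5.9755.
EPS therefore changes by 5.9755 × (+15.4%) = +92.0%.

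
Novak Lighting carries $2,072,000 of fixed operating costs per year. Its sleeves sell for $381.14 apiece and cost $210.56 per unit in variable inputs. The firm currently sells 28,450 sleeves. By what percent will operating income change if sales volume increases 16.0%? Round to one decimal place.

Total contribution margin = 28,450 × $170.58 = $4,853,001.00.
Subtracting fixed costs: EBIT = $4,853,001.00 − $2,072,000 = $2,781,001.00.
So DOL = total CM / EBIT = $4,853,001.00 / $2,781,001.00 = 1.7451.
%ΔEBIT = DOL × %ΔSales = 1.7451 × +16.0% = +27.9%.

+27.9%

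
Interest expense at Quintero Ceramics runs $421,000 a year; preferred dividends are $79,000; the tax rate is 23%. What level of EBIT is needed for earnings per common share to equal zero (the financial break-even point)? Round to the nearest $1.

$523,597

Grossing the preferred dividend up to pre-tax terms: $79,000 / (1 − 0.23) = $102,597.40.
EPS = 0 when EBIT covers interest plus the pre-tax preferred burden: $421,000 + $102,597.40 = $523,597.40.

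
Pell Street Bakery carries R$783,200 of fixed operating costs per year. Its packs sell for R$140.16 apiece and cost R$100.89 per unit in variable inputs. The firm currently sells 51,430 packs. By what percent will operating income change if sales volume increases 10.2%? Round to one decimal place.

At 51,430 units, contribution = 51,430 × R$39.27 = R$2,019,656.10.
Subtracting fixed costs: EBIT = R$2,019,656.10 − R$783,200 = R$1,236,456.10.
Degree of operating leverage = R$2,019,656.10 / R$1,236,456.10 = 1.6334.
%ΔEBIT = DOL × %ΔSales = 1.6334 × +10.2% = +16.7%.

+16.7%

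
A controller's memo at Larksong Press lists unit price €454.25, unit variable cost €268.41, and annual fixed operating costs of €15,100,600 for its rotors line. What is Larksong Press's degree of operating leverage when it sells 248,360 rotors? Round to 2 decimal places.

1.49

Contribution at this volume is 248,360 × €185.84 = €46,155,222.40.
Operating income = contribution − fixed costs = €46,155,222.40 − €15,100,600 = €31,054,622.40.
Degree of operating leverage = €46,155,222.40 / €31,054,622.40 = 1.4863.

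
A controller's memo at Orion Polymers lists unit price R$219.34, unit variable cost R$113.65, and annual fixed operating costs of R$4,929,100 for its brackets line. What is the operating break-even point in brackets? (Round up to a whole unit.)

Each unit contributes R$219.34 − R$113.65 = R$105.69.
Units to break even: R$4,929,100 ÷ R$105.69 = 46,637.34, rounded up to 46,638.

46,638 brackets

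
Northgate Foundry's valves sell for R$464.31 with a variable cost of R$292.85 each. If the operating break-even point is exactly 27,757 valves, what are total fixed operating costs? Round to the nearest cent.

Each unit contributes R$464.31 − R$292.85 = R$171.46.
Fixed costs = break-even units × CM = 27,757 × R$171.46 = R$4,759,215.22.

R$4,759,215.22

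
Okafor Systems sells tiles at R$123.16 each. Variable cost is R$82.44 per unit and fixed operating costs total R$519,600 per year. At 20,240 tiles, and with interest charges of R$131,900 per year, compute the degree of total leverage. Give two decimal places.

4.77

Contribution at this volume is 20,240 × R$40.72 = R$824,172.80.
Subtracting fixed costs: EBIT = R$824,172.80 − R$519,600 = R$304,572.80. Interest = R$131,900.00.
DOL = R$824,172.80 ÷ R$304,572.80 = 2.7060; DFL = R$304,572.80 ÷ R$172,672.80 = 1.7639.
DCL = DOL × DFL = 2.7060 × 1.7639 = 4.7731.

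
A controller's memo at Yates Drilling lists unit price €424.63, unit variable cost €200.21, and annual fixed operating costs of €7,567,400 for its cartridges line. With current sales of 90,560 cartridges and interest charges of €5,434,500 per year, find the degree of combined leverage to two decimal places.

At 90,560 units, contribution = 90,560 × €224.42 = €20,323,475.20.
Subtracting fixed costs: EBIT = €20,323,475.20 − €7,567,400 = €12,756,075.20. Interest = €5,434,500.00, so EBIT − I = €7,321,575.20.
Degree of total leverage = total CM / (EBIT − interest) = €20,323,475.20 / €7,321,575.20 = 2.7758.

2.78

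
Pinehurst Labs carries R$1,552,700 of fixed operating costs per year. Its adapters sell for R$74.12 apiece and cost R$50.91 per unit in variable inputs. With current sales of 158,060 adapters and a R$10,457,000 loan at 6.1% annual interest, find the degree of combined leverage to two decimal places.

2.48

Total contribution margin = 158,060 × R$23.21 = R$3,668,572.60.
EBIT = R$3,668,572.60 − R$1,552,700 = R$2,115,872.60. Interest = R$637,877.00, so EBIT − I = R$1,477,995.60.
DCL = contribution ÷ (EBIT − I) = R$3,668,572.60 ÷ R$1,477,995.60 = 2.4821.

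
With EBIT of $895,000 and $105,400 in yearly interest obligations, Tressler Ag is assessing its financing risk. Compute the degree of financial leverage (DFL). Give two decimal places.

Interest = $105,400.00.
DFL = EBIT ÷ (EBIT − I) = $895,000 ÷ ($895,000 − $105,400.00) = $895,000 ÷ $789,600.00 = 1.1335.

1.13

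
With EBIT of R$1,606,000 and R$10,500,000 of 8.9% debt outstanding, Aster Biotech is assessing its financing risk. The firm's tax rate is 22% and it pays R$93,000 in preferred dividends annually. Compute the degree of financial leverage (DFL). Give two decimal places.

Annual interest charges come to R$934,500.00.
Preferred dividends grossed up pre-tax: R$93,000 / (1 − 0.22) = R$119,230.77.
DFL = EBIT ÷ [EBIT − I − D_p/(1−t)] = R$1,606,000 ÷ [R$1,606,000 − R$934,500.00 − R$119,230.77] = R$1,606,000 ÷ R$552,269.23 = 2.9080.

2.91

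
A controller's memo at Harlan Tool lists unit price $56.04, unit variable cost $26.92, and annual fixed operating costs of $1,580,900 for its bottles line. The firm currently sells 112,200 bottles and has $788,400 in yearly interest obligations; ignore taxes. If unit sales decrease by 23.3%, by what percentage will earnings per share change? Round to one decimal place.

At 112,200 units, contribution = 112,200 × $29.12 = $3,267,264.00.
Subtracting fixed costs: EBIT = $3,267,264.00 − $1,580,900 = $1,686,364.00.
After interest of $788,400.00, pre-tax earnings = $897,964.00.
DCL = total CM / (EBIT − I) = $3,267,264.00 / $897,964.00 = 3.6385.
EPS therefore changes by 3.6385 × (-23.3%) = -84.8%.

-84.8%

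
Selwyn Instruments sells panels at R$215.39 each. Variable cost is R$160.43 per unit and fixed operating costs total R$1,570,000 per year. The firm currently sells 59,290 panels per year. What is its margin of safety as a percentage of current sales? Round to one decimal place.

Each unit contributes R$215.39 − R$160.43 = R$54.96. Break-even units = R$1,570,000 ÷ R$54.96 = 28,566.23; break-even revenue = 28,566.23 × R$215.39 = R$6,152,880.28.
Current sales = 59,290 × R$215.39 = R$12,770,473.10.
Margin of safety = (R$12,770,473.10 − R$6,152,880.28) ÷ R$12,770,473.10 = 51.8%.

51.8%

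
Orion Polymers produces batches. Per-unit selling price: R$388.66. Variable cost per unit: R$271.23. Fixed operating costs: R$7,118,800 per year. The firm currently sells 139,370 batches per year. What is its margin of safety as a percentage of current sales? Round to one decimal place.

Each unit contributes R$388.66 − R$271.23 = R$117.43. Break-even units = R$7,118,800 ÷ R$117.43 = 60,621.65; break-even revenue = 60,621.65 × R$388.66 = R$23,561,209.30.
Current sales = 139,370 × R$388.66 = R$54,167,544.20.
Margin of safety = (R$54,167,544.20 − R$23,561,209.30) ÷ R$54,167,544.20 = 56.5%.

56.5%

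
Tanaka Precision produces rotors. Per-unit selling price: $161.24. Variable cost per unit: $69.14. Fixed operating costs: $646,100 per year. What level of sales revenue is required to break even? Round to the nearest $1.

CM per unit = $161.24 − $69.14 = $92.10; CM ratio = $92.10 / $161.24 = 0.5712.
Break-even revenue = fixed costs × price ÷ CM = $646,100 × $161.24 ÷ $92.10 = $1,131,131.

$1,131,131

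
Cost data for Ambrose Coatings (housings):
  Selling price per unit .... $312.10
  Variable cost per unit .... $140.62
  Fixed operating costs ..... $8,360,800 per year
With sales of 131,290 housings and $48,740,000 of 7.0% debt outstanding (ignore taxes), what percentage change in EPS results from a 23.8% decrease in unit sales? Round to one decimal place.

-49.9%

At 131,290 units, contribution = 131,290 × $171.48 = $22,513,609.20.
Subtracting fixed costs: EBIT = $22,513,609.20 − $8,360,800 = $14,152,809.20.
Interest = $3,411,800.00, so EBIT − I = $10,741,009.20.
Degree of combined leverage = contribution ÷ (EBIT − I) = $22,513,609.20 ÷ $10,741,009.20 = 2.0960.
EPS therefore changes by 2.0960 × (-23.8%) = -49.9%.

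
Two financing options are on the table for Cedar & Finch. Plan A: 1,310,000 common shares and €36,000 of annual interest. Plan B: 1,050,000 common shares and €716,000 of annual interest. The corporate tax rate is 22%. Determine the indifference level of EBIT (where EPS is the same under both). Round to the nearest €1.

€3,462,154

At indifference, (EBIT − 36,000)(1 − t)/1,310,000 = (EBIT − 716,000)(1 − t)/1,050,000.
The (1 − t) factor cancels: (EBIT − 36,000) × 1,050,000 = (EBIT − 716,000) × 1,310,000.
EBIT × (1,310,000 − 1,050,000) = 716,000 × 1,310,000 − 36,000 × 1,050,000 = 900,160,000,000, so EBIT = 900,160,000,000 ÷ 260,000 = 3,462,153.85.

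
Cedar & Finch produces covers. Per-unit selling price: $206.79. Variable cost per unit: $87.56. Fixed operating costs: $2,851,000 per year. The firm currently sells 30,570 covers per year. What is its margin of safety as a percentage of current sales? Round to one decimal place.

21.8%

Unit CM = price − variable cost = $206.79 − $87.56 = $119.23. Break-even units = $2,851,000 ÷ $119.23 = 23,911.77; break-even revenue = 23,911.77 × $206.79 = $4,944,714.33.
Current sales = 30,570 × $206.79 = $6,321,570.30.
Margin of safety = ($6,321,570.30 − $4,944,714.33) ÷ $6,321,570.30 = 21.8%.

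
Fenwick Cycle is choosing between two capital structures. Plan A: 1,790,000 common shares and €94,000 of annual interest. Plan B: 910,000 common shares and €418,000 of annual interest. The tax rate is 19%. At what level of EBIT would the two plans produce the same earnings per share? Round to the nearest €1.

€753,045

Set EPS_A = EPS_B: (EBIT − €94,000)(1 − 0.19) ÷ 1,790,000 = (EBIT − €418,000)(1 − 0.19) ÷ 910,000.
Cancelling (1 − t) and cross-multiplying: 910,000·(EBIT − 94,000) = 1,790,000·(EBIT − 418,000).
Solving, EBIT = (418,000·1,790,000 − 94,000·910,000) / (1,790,000 − 910,000) = 662,680,000,000 / 880,000 = 753,045.45.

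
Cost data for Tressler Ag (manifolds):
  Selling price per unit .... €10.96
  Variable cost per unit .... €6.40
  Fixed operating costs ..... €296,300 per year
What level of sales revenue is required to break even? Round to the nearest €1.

€712,160

CM per unit = €10.96 − €6.40 = €4.56; CM ratio = €4.56 / €10.96 = 0.4161.
Break-even sales = FC ÷ CM ratio = €296,300 × €10.96 / €4.56 = €712,160.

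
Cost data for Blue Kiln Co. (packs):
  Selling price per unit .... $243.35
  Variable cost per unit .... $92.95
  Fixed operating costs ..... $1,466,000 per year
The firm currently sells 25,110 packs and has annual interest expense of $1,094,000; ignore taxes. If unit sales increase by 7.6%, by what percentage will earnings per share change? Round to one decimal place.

+23.6%

Contribution at this volume is 25,110 × $150.40 = $3,776,544.00.
Subtracting fixed costs: EBIT = $3,776,544.00 − $1,466,000 = $2,310,544.00.
After interest of $1,094,000.00, pre-tax earnings = $1,216,544.00.
DCL = total CM / (EBIT − I) = $3,776,544.00 / $1,216,544.00 = 3.1043.
%ΔEPS = DCL × %ΔSales = 3.1043 × +7.6% = +23.6%.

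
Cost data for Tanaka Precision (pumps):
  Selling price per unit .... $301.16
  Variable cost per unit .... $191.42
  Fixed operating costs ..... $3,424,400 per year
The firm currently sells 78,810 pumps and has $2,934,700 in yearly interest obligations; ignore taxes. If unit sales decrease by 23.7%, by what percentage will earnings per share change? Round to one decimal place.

-89.5%

Total contribution margin = 78,810 × $109.74 = $8,648,609.40.
Operating income = contribution − fixed costs = $8,648,609.40 − $3,424,400 = $5,224,209.40.
Interest = $2,934,700.00, so EBIT − I = $2,289,509.40.
Degree of combined leverage = contribution ÷ (EBIT − I) = $8,648,609.40 ÷ $2,289,509.40 = 3.7775.
EPS therefore changes by 3.7775 × (-23.7%) = -89.5%.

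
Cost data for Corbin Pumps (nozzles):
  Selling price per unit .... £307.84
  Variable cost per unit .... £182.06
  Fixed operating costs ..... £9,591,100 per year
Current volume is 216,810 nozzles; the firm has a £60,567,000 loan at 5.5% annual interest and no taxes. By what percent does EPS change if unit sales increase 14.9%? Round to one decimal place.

At 216,810 units, contribution = 216,810 × £125.78 = £27,270,361.80.
Operating income = contribution − fixed costs = £27,270,361.80 − £9,591,100 = £17,679,261.80.
Interest = £3,331,185.00, so EBIT − I = £14,348,076.80.
Degree of combined leverage = contribution ÷ (EBIT − I) = £27,270,361.80 ÷ £14,348,076.80 = 1.9006.
%ΔEPS = DCL × %ΔSales = 1.9006 × +14.9% = +28.3%.

+28.3%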